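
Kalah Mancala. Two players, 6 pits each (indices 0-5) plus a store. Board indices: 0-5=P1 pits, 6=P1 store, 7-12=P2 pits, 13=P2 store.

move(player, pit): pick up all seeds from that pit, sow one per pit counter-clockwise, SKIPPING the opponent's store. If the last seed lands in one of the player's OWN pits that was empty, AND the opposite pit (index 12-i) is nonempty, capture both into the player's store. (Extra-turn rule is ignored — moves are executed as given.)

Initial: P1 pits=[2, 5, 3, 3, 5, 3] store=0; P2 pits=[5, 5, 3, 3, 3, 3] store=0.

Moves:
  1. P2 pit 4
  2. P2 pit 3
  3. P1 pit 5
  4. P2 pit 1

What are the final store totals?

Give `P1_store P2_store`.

Move 1: P2 pit4 -> P1=[3,5,3,3,5,3](0) P2=[5,5,3,3,0,4](1)
Move 2: P2 pit3 -> P1=[3,5,3,3,5,3](0) P2=[5,5,3,0,1,5](2)
Move 3: P1 pit5 -> P1=[3,5,3,3,5,0](1) P2=[6,6,3,0,1,5](2)
Move 4: P2 pit1 -> P1=[4,5,3,3,5,0](1) P2=[6,0,4,1,2,6](3)

Answer: 1 3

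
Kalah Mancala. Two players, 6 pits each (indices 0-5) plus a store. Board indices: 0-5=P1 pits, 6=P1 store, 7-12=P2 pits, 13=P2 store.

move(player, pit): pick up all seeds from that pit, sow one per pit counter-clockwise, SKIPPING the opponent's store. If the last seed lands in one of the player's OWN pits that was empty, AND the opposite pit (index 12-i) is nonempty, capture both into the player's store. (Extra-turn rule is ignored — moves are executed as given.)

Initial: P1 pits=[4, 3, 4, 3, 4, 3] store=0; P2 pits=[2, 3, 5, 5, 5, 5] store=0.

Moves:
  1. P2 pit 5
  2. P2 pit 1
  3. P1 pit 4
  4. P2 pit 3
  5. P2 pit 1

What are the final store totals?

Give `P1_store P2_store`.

Move 1: P2 pit5 -> P1=[5,4,5,4,4,3](0) P2=[2,3,5,5,5,0](1)
Move 2: P2 pit1 -> P1=[5,4,5,4,4,3](0) P2=[2,0,6,6,6,0](1)
Move 3: P1 pit4 -> P1=[5,4,5,4,0,4](1) P2=[3,1,6,6,6,0](1)
Move 4: P2 pit3 -> P1=[6,5,6,4,0,4](1) P2=[3,1,6,0,7,1](2)
Move 5: P2 pit1 -> P1=[6,5,6,4,0,4](1) P2=[3,0,7,0,7,1](2)

Answer: 1 2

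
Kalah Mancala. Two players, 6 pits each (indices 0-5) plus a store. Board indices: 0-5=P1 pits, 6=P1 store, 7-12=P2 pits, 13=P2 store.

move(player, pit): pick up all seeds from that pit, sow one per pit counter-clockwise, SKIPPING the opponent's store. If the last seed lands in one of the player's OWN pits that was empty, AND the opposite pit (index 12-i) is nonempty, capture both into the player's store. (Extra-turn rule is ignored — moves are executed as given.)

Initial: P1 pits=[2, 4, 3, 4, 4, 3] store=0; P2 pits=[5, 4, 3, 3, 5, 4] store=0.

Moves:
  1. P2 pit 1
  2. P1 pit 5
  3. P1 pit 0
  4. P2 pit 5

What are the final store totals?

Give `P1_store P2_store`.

Answer: 1 1

Derivation:
Move 1: P2 pit1 -> P1=[2,4,3,4,4,3](0) P2=[5,0,4,4,6,5](0)
Move 2: P1 pit5 -> P1=[2,4,3,4,4,0](1) P2=[6,1,4,4,6,5](0)
Move 3: P1 pit0 -> P1=[0,5,4,4,4,0](1) P2=[6,1,4,4,6,5](0)
Move 4: P2 pit5 -> P1=[1,6,5,5,4,0](1) P2=[6,1,4,4,6,0](1)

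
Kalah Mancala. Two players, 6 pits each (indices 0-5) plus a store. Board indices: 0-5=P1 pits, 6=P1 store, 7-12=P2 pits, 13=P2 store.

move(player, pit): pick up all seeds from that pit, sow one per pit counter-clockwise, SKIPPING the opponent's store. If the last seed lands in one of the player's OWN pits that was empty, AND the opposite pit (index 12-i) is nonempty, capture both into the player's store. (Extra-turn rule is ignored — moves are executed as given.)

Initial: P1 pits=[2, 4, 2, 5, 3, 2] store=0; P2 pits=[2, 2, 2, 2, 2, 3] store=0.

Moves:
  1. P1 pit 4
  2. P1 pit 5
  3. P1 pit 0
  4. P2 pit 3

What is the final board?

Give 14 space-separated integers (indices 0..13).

Move 1: P1 pit4 -> P1=[2,4,2,5,0,3](1) P2=[3,2,2,2,2,3](0)
Move 2: P1 pit5 -> P1=[2,4,2,5,0,0](2) P2=[4,3,2,2,2,3](0)
Move 3: P1 pit0 -> P1=[0,5,3,5,0,0](2) P2=[4,3,2,2,2,3](0)
Move 4: P2 pit3 -> P1=[0,5,3,5,0,0](2) P2=[4,3,2,0,3,4](0)

Answer: 0 5 3 5 0 0 2 4 3 2 0 3 4 0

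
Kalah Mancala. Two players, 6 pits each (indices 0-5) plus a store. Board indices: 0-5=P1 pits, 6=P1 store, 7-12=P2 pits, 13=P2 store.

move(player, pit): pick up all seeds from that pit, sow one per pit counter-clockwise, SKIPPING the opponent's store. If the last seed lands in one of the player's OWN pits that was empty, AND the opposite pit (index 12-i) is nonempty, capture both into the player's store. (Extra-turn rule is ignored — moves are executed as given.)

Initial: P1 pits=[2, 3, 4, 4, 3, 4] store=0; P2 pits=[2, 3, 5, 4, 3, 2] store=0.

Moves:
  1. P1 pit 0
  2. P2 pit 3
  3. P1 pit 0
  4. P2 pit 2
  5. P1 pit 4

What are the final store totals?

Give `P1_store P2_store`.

Answer: 1 2

Derivation:
Move 1: P1 pit0 -> P1=[0,4,5,4,3,4](0) P2=[2,3,5,4,3,2](0)
Move 2: P2 pit3 -> P1=[1,4,5,4,3,4](0) P2=[2,3,5,0,4,3](1)
Move 3: P1 pit0 -> P1=[0,5,5,4,3,4](0) P2=[2,3,5,0,4,3](1)
Move 4: P2 pit2 -> P1=[1,5,5,4,3,4](0) P2=[2,3,0,1,5,4](2)
Move 5: P1 pit4 -> P1=[1,5,5,4,0,5](1) P2=[3,3,0,1,5,4](2)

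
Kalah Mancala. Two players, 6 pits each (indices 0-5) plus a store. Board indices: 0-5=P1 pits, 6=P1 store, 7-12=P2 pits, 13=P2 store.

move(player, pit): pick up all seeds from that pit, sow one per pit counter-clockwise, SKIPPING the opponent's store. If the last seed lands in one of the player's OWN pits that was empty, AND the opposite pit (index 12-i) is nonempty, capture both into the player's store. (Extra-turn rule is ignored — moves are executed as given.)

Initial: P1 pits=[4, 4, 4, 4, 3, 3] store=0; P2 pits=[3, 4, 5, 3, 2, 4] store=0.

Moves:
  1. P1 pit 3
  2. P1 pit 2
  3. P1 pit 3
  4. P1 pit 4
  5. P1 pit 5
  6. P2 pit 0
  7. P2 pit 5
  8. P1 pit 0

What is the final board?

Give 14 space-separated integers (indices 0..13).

Answer: 0 6 2 2 1 1 4 0 7 8 6 4 0 2

Derivation:
Move 1: P1 pit3 -> P1=[4,4,4,0,4,4](1) P2=[4,4,5,3,2,4](0)
Move 2: P1 pit2 -> P1=[4,4,0,1,5,5](2) P2=[4,4,5,3,2,4](0)
Move 3: P1 pit3 -> P1=[4,4,0,0,6,5](2) P2=[4,4,5,3,2,4](0)
Move 4: P1 pit4 -> P1=[4,4,0,0,0,6](3) P2=[5,5,6,4,2,4](0)
Move 5: P1 pit5 -> P1=[4,4,0,0,0,0](4) P2=[6,6,7,5,3,4](0)
Move 6: P2 pit0 -> P1=[4,4,0,0,0,0](4) P2=[0,7,8,6,4,5](1)
Move 7: P2 pit5 -> P1=[5,5,1,1,0,0](4) P2=[0,7,8,6,4,0](2)
Move 8: P1 pit0 -> P1=[0,6,2,2,1,1](4) P2=[0,7,8,6,4,0](2)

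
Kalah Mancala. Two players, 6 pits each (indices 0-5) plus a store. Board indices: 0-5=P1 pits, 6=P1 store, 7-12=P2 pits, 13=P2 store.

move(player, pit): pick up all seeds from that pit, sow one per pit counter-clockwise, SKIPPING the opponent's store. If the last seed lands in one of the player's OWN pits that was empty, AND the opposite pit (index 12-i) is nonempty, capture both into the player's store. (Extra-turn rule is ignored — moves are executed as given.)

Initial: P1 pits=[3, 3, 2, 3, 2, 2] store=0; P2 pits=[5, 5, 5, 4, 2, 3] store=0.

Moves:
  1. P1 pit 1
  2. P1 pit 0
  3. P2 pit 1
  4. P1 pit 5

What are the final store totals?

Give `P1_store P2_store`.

Answer: 1 1

Derivation:
Move 1: P1 pit1 -> P1=[3,0,3,4,3,2](0) P2=[5,5,5,4,2,3](0)
Move 2: P1 pit0 -> P1=[0,1,4,5,3,2](0) P2=[5,5,5,4,2,3](0)
Move 3: P2 pit1 -> P1=[0,1,4,5,3,2](0) P2=[5,0,6,5,3,4](1)
Move 4: P1 pit5 -> P1=[0,1,4,5,3,0](1) P2=[6,0,6,5,3,4](1)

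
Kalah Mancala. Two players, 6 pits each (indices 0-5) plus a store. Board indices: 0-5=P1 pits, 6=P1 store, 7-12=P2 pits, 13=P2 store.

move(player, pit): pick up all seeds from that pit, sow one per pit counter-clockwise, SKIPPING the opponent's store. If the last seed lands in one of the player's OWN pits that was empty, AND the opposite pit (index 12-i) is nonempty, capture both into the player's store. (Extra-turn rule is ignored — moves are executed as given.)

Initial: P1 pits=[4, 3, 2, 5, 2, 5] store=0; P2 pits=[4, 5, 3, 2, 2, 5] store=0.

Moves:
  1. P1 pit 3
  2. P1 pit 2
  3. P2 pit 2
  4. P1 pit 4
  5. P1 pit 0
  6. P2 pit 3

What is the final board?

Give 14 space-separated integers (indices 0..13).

Answer: 0 4 1 2 0 7 10 6 0 0 0 4 7 1

Derivation:
Move 1: P1 pit3 -> P1=[4,3,2,0,3,6](1) P2=[5,6,3,2,2,5](0)
Move 2: P1 pit2 -> P1=[4,3,0,1,4,6](1) P2=[5,6,3,2,2,5](0)
Move 3: P2 pit2 -> P1=[4,3,0,1,4,6](1) P2=[5,6,0,3,3,6](0)
Move 4: P1 pit4 -> P1=[4,3,0,1,0,7](2) P2=[6,7,0,3,3,6](0)
Move 5: P1 pit0 -> P1=[0,4,1,2,0,7](10) P2=[6,0,0,3,3,6](0)
Move 6: P2 pit3 -> P1=[0,4,1,2,0,7](10) P2=[6,0,0,0,4,7](1)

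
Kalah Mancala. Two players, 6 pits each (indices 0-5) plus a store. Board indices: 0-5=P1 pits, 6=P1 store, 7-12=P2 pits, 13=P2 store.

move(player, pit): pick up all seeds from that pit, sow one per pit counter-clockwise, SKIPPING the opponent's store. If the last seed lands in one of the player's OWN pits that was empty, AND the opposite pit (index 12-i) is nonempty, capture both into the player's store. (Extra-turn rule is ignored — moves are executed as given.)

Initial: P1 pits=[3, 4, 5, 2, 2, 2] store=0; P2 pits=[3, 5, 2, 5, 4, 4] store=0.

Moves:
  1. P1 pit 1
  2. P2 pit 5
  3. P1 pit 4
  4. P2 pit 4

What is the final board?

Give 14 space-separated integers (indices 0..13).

Answer: 5 2 7 3 0 4 1 4 5 2 5 0 1 2

Derivation:
Move 1: P1 pit1 -> P1=[3,0,6,3,3,3](0) P2=[3,5,2,5,4,4](0)
Move 2: P2 pit5 -> P1=[4,1,7,3,3,3](0) P2=[3,5,2,5,4,0](1)
Move 3: P1 pit4 -> P1=[4,1,7,3,0,4](1) P2=[4,5,2,5,4,0](1)
Move 4: P2 pit4 -> P1=[5,2,7,3,0,4](1) P2=[4,5,2,5,0,1](2)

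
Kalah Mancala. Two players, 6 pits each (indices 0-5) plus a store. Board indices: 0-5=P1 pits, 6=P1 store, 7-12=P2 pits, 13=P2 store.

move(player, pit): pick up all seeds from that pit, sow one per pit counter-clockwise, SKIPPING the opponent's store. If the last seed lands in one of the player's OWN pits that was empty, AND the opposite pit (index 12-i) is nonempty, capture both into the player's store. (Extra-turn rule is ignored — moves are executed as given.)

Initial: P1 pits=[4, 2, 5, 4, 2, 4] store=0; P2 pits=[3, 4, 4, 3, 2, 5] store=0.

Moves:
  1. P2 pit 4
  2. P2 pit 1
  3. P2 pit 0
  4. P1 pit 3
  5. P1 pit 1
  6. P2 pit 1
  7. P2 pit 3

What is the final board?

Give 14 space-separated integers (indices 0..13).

Move 1: P2 pit4 -> P1=[4,2,5,4,2,4](0) P2=[3,4,4,3,0,6](1)
Move 2: P2 pit1 -> P1=[4,2,5,4,2,4](0) P2=[3,0,5,4,1,7](1)
Move 3: P2 pit0 -> P1=[4,2,5,4,2,4](0) P2=[0,1,6,5,1,7](1)
Move 4: P1 pit3 -> P1=[4,2,5,0,3,5](1) P2=[1,1,6,5,1,7](1)
Move 5: P1 pit1 -> P1=[4,0,6,0,3,5](8) P2=[1,1,0,5,1,7](1)
Move 6: P2 pit1 -> P1=[4,0,6,0,3,5](8) P2=[1,0,1,5,1,7](1)
Move 7: P2 pit3 -> P1=[5,1,6,0,3,5](8) P2=[1,0,1,0,2,8](2)

Answer: 5 1 6 0 3 5 8 1 0 1 0 2 8 2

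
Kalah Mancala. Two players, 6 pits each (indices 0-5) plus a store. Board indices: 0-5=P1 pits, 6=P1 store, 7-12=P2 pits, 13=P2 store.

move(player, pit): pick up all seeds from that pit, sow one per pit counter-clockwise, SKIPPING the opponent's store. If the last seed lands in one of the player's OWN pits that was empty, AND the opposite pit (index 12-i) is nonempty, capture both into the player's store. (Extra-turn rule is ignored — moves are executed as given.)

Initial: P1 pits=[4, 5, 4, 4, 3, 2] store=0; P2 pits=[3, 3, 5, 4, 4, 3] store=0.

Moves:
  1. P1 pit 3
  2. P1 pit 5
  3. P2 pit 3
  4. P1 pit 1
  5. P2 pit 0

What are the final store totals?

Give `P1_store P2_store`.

Move 1: P1 pit3 -> P1=[4,5,4,0,4,3](1) P2=[4,3,5,4,4,3](0)
Move 2: P1 pit5 -> P1=[4,5,4,0,4,0](2) P2=[5,4,5,4,4,3](0)
Move 3: P2 pit3 -> P1=[5,5,4,0,4,0](2) P2=[5,4,5,0,5,4](1)
Move 4: P1 pit1 -> P1=[5,0,5,1,5,1](3) P2=[5,4,5,0,5,4](1)
Move 5: P2 pit0 -> P1=[5,0,5,1,5,1](3) P2=[0,5,6,1,6,5](1)

Answer: 3 1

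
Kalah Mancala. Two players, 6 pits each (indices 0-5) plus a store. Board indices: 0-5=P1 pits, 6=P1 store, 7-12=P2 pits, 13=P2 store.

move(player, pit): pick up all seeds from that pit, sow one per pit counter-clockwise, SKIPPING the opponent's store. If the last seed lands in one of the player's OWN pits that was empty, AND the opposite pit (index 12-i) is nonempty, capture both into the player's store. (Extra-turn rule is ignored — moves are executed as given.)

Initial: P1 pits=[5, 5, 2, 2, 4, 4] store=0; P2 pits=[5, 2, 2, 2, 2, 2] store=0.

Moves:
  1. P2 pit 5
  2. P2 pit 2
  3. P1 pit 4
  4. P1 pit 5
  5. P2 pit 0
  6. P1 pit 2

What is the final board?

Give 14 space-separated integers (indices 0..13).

Move 1: P2 pit5 -> P1=[6,5,2,2,4,4](0) P2=[5,2,2,2,2,0](1)
Move 2: P2 pit2 -> P1=[6,5,2,2,4,4](0) P2=[5,2,0,3,3,0](1)
Move 3: P1 pit4 -> P1=[6,5,2,2,0,5](1) P2=[6,3,0,3,3,0](1)
Move 4: P1 pit5 -> P1=[6,5,2,2,0,0](2) P2=[7,4,1,4,3,0](1)
Move 5: P2 pit0 -> P1=[7,5,2,2,0,0](2) P2=[0,5,2,5,4,1](2)
Move 6: P1 pit2 -> P1=[7,5,0,3,0,0](8) P2=[0,0,2,5,4,1](2)

Answer: 7 5 0 3 0 0 8 0 0 2 5 4 1 2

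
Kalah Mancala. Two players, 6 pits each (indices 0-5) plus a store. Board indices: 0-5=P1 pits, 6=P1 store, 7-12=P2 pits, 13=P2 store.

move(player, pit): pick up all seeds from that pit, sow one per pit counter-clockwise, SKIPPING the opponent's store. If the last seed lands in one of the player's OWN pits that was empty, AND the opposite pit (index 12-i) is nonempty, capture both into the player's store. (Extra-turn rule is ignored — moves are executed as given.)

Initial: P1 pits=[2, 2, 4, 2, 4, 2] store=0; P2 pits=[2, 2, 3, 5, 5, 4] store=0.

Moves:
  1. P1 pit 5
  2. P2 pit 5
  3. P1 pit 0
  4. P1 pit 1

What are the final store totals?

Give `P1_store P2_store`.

Answer: 5 1

Derivation:
Move 1: P1 pit5 -> P1=[2,2,4,2,4,0](1) P2=[3,2,3,5,5,4](0)
Move 2: P2 pit5 -> P1=[3,3,5,2,4,0](1) P2=[3,2,3,5,5,0](1)
Move 3: P1 pit0 -> P1=[0,4,6,3,4,0](1) P2=[3,2,3,5,5,0](1)
Move 4: P1 pit1 -> P1=[0,0,7,4,5,0](5) P2=[0,2,3,5,5,0](1)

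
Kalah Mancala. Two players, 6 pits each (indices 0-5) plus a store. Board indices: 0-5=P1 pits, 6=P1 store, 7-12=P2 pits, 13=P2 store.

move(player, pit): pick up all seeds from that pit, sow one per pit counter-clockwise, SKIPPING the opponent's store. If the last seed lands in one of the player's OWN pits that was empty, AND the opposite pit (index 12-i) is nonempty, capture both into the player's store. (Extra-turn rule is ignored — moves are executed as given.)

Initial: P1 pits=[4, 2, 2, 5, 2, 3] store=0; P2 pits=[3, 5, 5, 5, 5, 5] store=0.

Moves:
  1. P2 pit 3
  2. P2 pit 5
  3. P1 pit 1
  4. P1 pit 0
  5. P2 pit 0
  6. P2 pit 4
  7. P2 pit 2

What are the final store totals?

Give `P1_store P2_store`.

Answer: 1 10

Derivation:
Move 1: P2 pit3 -> P1=[5,3,2,5,2,3](0) P2=[3,5,5,0,6,6](1)
Move 2: P2 pit5 -> P1=[6,4,3,6,3,3](0) P2=[3,5,5,0,6,0](2)
Move 3: P1 pit1 -> P1=[6,0,4,7,4,4](0) P2=[3,5,5,0,6,0](2)
Move 4: P1 pit0 -> P1=[0,1,5,8,5,5](1) P2=[3,5,5,0,6,0](2)
Move 5: P2 pit0 -> P1=[0,1,0,8,5,5](1) P2=[0,6,6,0,6,0](8)
Move 6: P2 pit4 -> P1=[1,2,1,9,5,5](1) P2=[0,6,6,0,0,1](9)
Move 7: P2 pit2 -> P1=[2,3,1,9,5,5](1) P2=[0,6,0,1,1,2](10)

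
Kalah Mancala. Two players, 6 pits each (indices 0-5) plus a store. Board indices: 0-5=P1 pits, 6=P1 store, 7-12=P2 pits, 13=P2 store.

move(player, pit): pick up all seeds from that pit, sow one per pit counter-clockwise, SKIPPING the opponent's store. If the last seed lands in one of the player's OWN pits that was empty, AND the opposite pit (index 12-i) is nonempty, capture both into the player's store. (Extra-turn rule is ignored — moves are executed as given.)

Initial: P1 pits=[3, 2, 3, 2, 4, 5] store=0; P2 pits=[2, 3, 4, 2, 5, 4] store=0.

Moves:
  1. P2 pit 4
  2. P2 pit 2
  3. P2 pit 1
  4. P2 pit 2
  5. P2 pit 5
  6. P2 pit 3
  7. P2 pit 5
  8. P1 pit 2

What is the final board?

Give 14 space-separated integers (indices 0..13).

Answer: 6 5 0 4 6 6 1 3 0 0 0 3 0 5

Derivation:
Move 1: P2 pit4 -> P1=[4,3,4,2,4,5](0) P2=[2,3,4,2,0,5](1)
Move 2: P2 pit2 -> P1=[4,3,4,2,4,5](0) P2=[2,3,0,3,1,6](2)
Move 3: P2 pit1 -> P1=[4,3,4,2,4,5](0) P2=[2,0,1,4,2,6](2)
Move 4: P2 pit2 -> P1=[4,3,4,2,4,5](0) P2=[2,0,0,5,2,6](2)
Move 5: P2 pit5 -> P1=[5,4,5,3,5,5](0) P2=[2,0,0,5,2,0](3)
Move 6: P2 pit3 -> P1=[6,5,5,3,5,5](0) P2=[2,0,0,0,3,1](4)
Move 7: P2 pit5 -> P1=[6,5,5,3,5,5](0) P2=[2,0,0,0,3,0](5)
Move 8: P1 pit2 -> P1=[6,5,0,4,6,6](1) P2=[3,0,0,0,3,0](5)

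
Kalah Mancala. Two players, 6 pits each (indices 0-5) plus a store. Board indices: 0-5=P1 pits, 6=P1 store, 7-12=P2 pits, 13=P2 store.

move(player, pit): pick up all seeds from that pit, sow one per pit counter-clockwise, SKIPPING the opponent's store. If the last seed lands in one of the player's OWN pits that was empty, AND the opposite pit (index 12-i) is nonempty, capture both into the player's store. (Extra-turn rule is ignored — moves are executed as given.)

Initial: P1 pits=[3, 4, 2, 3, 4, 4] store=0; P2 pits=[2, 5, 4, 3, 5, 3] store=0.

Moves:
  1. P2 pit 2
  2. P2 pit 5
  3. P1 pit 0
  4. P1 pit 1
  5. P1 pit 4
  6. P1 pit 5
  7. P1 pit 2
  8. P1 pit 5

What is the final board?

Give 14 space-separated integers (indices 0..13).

Move 1: P2 pit2 -> P1=[3,4,2,3,4,4](0) P2=[2,5,0,4,6,4](1)
Move 2: P2 pit5 -> P1=[4,5,3,3,4,4](0) P2=[2,5,0,4,6,0](2)
Move 3: P1 pit0 -> P1=[0,6,4,4,5,4](0) P2=[2,5,0,4,6,0](2)
Move 4: P1 pit1 -> P1=[0,0,5,5,6,5](1) P2=[3,5,0,4,6,0](2)
Move 5: P1 pit4 -> P1=[0,0,5,5,0,6](2) P2=[4,6,1,5,6,0](2)
Move 6: P1 pit5 -> P1=[0,0,5,5,0,0](3) P2=[5,7,2,6,7,0](2)
Move 7: P1 pit2 -> P1=[0,0,0,6,1,1](4) P2=[6,7,2,6,7,0](2)
Move 8: P1 pit5 -> P1=[0,0,0,6,1,0](5) P2=[6,7,2,6,7,0](2)

Answer: 0 0 0 6 1 0 5 6 7 2 6 7 0 2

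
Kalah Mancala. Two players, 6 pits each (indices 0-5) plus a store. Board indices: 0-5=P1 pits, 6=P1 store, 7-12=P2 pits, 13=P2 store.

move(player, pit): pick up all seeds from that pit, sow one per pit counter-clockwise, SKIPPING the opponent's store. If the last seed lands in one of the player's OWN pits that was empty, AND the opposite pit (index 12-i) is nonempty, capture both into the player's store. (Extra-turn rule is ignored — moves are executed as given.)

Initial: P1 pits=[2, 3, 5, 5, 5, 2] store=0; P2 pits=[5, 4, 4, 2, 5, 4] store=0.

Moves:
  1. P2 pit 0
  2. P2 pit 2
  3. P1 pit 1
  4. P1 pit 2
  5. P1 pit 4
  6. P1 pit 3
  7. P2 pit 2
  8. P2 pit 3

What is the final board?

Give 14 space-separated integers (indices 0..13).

Move 1: P2 pit0 -> P1=[2,3,5,5,5,2](0) P2=[0,5,5,3,6,5](0)
Move 2: P2 pit2 -> P1=[3,3,5,5,5,2](0) P2=[0,5,0,4,7,6](1)
Move 3: P1 pit1 -> P1=[3,0,6,6,6,2](0) P2=[0,5,0,4,7,6](1)
Move 4: P1 pit2 -> P1=[3,0,0,7,7,3](1) P2=[1,6,0,4,7,6](1)
Move 5: P1 pit4 -> P1=[3,0,0,7,0,4](2) P2=[2,7,1,5,8,6](1)
Move 6: P1 pit3 -> P1=[3,0,0,0,1,5](3) P2=[3,8,2,6,8,6](1)
Move 7: P2 pit2 -> P1=[3,0,0,0,1,5](3) P2=[3,8,0,7,9,6](1)
Move 8: P2 pit3 -> P1=[4,1,1,1,1,5](3) P2=[3,8,0,0,10,7](2)

Answer: 4 1 1 1 1 5 3 3 8 0 0 10 7 2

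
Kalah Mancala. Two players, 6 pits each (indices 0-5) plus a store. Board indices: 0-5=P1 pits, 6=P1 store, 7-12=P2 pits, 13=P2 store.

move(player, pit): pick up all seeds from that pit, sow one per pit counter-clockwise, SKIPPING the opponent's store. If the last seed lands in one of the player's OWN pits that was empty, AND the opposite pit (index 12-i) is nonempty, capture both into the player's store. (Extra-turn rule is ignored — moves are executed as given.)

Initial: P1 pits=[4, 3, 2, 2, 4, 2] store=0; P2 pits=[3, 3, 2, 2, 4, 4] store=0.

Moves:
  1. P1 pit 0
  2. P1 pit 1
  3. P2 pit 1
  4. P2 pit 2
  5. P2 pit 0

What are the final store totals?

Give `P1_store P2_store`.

Move 1: P1 pit0 -> P1=[0,4,3,3,5,2](0) P2=[3,3,2,2,4,4](0)
Move 2: P1 pit1 -> P1=[0,0,4,4,6,3](0) P2=[3,3,2,2,4,4](0)
Move 3: P2 pit1 -> P1=[0,0,4,4,6,3](0) P2=[3,0,3,3,5,4](0)
Move 4: P2 pit2 -> P1=[0,0,4,4,6,3](0) P2=[3,0,0,4,6,5](0)
Move 5: P2 pit0 -> P1=[0,0,4,4,6,3](0) P2=[0,1,1,5,6,5](0)

Answer: 0 0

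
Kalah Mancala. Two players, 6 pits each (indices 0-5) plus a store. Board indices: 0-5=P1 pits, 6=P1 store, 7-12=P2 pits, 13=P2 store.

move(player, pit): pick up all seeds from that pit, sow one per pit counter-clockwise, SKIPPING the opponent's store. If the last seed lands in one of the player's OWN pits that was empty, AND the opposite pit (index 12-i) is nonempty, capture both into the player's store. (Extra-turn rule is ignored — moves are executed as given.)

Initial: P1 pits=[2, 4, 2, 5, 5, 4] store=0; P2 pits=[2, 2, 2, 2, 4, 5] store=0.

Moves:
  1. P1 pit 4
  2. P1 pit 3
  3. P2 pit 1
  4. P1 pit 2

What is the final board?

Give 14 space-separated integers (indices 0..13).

Move 1: P1 pit4 -> P1=[2,4,2,5,0,5](1) P2=[3,3,3,2,4,5](0)
Move 2: P1 pit3 -> P1=[2,4,2,0,1,6](2) P2=[4,4,3,2,4,5](0)
Move 3: P2 pit1 -> P1=[2,4,2,0,1,6](2) P2=[4,0,4,3,5,6](0)
Move 4: P1 pit2 -> P1=[2,4,0,1,2,6](2) P2=[4,0,4,3,5,6](0)

Answer: 2 4 0 1 2 6 2 4 0 4 3 5 6 0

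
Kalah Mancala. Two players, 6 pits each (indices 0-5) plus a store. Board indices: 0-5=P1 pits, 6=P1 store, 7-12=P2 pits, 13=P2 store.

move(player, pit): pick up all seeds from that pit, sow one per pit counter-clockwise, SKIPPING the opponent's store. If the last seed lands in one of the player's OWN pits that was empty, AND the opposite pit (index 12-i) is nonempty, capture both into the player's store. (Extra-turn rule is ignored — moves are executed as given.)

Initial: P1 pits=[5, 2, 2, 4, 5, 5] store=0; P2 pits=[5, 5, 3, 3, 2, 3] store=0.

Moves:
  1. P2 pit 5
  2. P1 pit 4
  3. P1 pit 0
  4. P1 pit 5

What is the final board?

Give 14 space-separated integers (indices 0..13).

Answer: 0 4 3 5 1 0 3 7 7 5 4 3 1 1

Derivation:
Move 1: P2 pit5 -> P1=[6,3,2,4,5,5](0) P2=[5,5,3,3,2,0](1)
Move 2: P1 pit4 -> P1=[6,3,2,4,0,6](1) P2=[6,6,4,3,2,0](1)
Move 3: P1 pit0 -> P1=[0,4,3,5,1,7](2) P2=[6,6,4,3,2,0](1)
Move 4: P1 pit5 -> P1=[0,4,3,5,1,0](3) P2=[7,7,5,4,3,1](1)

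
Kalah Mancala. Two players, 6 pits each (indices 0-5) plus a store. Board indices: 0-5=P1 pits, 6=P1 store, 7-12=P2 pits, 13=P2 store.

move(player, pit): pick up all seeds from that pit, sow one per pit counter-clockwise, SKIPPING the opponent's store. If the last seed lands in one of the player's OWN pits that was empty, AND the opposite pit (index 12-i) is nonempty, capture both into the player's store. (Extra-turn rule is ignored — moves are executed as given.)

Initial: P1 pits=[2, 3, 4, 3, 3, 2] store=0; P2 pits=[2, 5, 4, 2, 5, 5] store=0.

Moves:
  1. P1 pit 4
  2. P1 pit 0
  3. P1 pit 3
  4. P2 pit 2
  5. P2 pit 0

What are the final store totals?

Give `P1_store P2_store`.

Move 1: P1 pit4 -> P1=[2,3,4,3,0,3](1) P2=[3,5,4,2,5,5](0)
Move 2: P1 pit0 -> P1=[0,4,5,3,0,3](1) P2=[3,5,4,2,5,5](0)
Move 3: P1 pit3 -> P1=[0,4,5,0,1,4](2) P2=[3,5,4,2,5,5](0)
Move 4: P2 pit2 -> P1=[0,4,5,0,1,4](2) P2=[3,5,0,3,6,6](1)
Move 5: P2 pit0 -> P1=[0,4,5,0,1,4](2) P2=[0,6,1,4,6,6](1)

Answer: 2 1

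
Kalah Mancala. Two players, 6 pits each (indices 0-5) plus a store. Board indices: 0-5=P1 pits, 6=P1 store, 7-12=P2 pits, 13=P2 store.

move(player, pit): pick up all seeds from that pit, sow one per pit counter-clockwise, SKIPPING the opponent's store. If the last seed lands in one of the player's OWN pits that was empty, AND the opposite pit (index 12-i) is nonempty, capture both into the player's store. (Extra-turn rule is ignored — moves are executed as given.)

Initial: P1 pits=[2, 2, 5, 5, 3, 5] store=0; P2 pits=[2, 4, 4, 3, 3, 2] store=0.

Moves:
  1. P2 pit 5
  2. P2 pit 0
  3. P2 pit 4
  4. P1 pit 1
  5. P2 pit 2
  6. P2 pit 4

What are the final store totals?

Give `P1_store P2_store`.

Move 1: P2 pit5 -> P1=[3,2,5,5,3,5](0) P2=[2,4,4,3,3,0](1)
Move 2: P2 pit0 -> P1=[3,2,5,5,3,5](0) P2=[0,5,5,3,3,0](1)
Move 3: P2 pit4 -> P1=[4,2,5,5,3,5](0) P2=[0,5,5,3,0,1](2)
Move 4: P1 pit1 -> P1=[4,0,6,6,3,5](0) P2=[0,5,5,3,0,1](2)
Move 5: P2 pit2 -> P1=[5,0,6,6,3,5](0) P2=[0,5,0,4,1,2](3)
Move 6: P2 pit4 -> P1=[5,0,6,6,3,5](0) P2=[0,5,0,4,0,3](3)

Answer: 0 3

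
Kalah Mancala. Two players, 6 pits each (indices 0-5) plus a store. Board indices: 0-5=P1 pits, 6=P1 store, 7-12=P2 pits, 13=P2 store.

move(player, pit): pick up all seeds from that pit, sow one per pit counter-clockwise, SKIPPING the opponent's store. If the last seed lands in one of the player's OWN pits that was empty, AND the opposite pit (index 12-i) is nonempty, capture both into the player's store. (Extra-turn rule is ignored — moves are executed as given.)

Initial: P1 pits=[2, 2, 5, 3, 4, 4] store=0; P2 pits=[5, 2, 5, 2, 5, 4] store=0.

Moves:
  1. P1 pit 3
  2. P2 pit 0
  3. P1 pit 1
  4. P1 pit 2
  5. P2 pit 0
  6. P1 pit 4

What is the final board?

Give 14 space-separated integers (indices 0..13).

Answer: 2 0 0 1 0 7 10 1 6 1 4 6 5 0

Derivation:
Move 1: P1 pit3 -> P1=[2,2,5,0,5,5](1) P2=[5,2,5,2,5,4](0)
Move 2: P2 pit0 -> P1=[2,2,5,0,5,5](1) P2=[0,3,6,3,6,5](0)
Move 3: P1 pit1 -> P1=[2,0,6,0,5,5](8) P2=[0,3,0,3,6,5](0)
Move 4: P1 pit2 -> P1=[2,0,0,1,6,6](9) P2=[1,4,0,3,6,5](0)
Move 5: P2 pit0 -> P1=[2,0,0,1,6,6](9) P2=[0,5,0,3,6,5](0)
Move 6: P1 pit4 -> P1=[2,0,0,1,0,7](10) P2=[1,6,1,4,6,5](0)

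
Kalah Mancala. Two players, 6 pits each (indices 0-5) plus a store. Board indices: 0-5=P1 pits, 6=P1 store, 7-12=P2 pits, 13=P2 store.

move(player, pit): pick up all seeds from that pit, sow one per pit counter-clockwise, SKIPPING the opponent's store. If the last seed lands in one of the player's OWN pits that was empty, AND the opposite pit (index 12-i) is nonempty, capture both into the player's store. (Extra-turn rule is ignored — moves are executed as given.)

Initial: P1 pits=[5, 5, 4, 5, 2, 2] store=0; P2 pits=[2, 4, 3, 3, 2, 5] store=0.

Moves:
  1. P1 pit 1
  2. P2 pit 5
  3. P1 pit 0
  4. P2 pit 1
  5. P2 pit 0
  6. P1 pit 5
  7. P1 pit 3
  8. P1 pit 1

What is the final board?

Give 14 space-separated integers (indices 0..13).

Move 1: P1 pit1 -> P1=[5,0,5,6,3,3](1) P2=[2,4,3,3,2,5](0)
Move 2: P2 pit5 -> P1=[6,1,6,7,3,3](1) P2=[2,4,3,3,2,0](1)
Move 3: P1 pit0 -> P1=[0,2,7,8,4,4](2) P2=[2,4,3,3,2,0](1)
Move 4: P2 pit1 -> P1=[0,2,7,8,4,4](2) P2=[2,0,4,4,3,1](1)
Move 5: P2 pit0 -> P1=[0,2,7,8,4,4](2) P2=[0,1,5,4,3,1](1)
Move 6: P1 pit5 -> P1=[0,2,7,8,4,0](3) P2=[1,2,6,4,3,1](1)
Move 7: P1 pit3 -> P1=[0,2,7,0,5,1](4) P2=[2,3,7,5,4,1](1)
Move 8: P1 pit1 -> P1=[0,0,8,0,5,1](12) P2=[2,3,0,5,4,1](1)

Answer: 0 0 8 0 5 1 12 2 3 0 5 4 1 1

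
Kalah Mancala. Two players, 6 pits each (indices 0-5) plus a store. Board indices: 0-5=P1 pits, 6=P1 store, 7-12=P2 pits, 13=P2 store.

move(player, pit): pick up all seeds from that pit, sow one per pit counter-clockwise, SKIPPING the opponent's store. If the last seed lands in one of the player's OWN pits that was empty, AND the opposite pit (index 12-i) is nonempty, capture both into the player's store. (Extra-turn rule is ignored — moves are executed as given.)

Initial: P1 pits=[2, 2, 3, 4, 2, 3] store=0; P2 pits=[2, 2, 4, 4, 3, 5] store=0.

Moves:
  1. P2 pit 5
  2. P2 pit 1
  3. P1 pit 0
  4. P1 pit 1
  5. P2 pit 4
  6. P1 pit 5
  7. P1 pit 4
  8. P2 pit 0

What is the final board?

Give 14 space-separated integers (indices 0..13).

Move 1: P2 pit5 -> P1=[3,3,4,5,2,3](0) P2=[2,2,4,4,3,0](1)
Move 2: P2 pit1 -> P1=[3,3,4,5,2,3](0) P2=[2,0,5,5,3,0](1)
Move 3: P1 pit0 -> P1=[0,4,5,6,2,3](0) P2=[2,0,5,5,3,0](1)
Move 4: P1 pit1 -> P1=[0,0,6,7,3,4](0) P2=[2,0,5,5,3,0](1)
Move 5: P2 pit4 -> P1=[1,0,6,7,3,4](0) P2=[2,0,5,5,0,1](2)
Move 6: P1 pit5 -> P1=[1,0,6,7,3,0](1) P2=[3,1,6,5,0,1](2)
Move 7: P1 pit4 -> P1=[1,0,6,7,0,1](2) P2=[4,1,6,5,0,1](2)
Move 8: P2 pit0 -> P1=[1,0,6,7,0,1](2) P2=[0,2,7,6,1,1](2)

Answer: 1 0 6 7 0 1 2 0 2 7 6 1 1 2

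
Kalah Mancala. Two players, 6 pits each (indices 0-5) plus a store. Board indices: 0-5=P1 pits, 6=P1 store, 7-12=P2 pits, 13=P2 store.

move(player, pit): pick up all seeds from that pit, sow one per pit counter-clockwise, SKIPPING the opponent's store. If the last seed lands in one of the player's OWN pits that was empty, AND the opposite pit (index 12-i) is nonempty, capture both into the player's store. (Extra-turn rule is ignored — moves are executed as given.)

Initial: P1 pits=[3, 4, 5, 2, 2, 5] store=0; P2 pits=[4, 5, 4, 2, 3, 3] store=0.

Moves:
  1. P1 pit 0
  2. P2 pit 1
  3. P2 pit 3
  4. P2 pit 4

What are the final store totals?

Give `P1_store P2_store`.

Move 1: P1 pit0 -> P1=[0,5,6,3,2,5](0) P2=[4,5,4,2,3,3](0)
Move 2: P2 pit1 -> P1=[0,5,6,3,2,5](0) P2=[4,0,5,3,4,4](1)
Move 3: P2 pit3 -> P1=[0,5,6,3,2,5](0) P2=[4,0,5,0,5,5](2)
Move 4: P2 pit4 -> P1=[1,6,7,3,2,5](0) P2=[4,0,5,0,0,6](3)

Answer: 0 3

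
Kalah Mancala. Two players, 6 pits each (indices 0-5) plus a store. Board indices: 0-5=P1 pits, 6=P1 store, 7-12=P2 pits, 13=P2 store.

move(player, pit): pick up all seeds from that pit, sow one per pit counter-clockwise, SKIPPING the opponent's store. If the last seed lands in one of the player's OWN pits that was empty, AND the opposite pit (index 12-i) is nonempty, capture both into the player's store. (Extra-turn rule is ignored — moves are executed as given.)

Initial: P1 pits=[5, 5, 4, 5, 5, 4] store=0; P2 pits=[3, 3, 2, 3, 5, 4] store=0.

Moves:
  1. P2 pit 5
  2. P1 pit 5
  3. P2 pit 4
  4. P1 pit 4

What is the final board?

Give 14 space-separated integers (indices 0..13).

Answer: 7 7 6 5 0 1 2 5 5 4 3 0 1 2

Derivation:
Move 1: P2 pit5 -> P1=[6,6,5,5,5,4](0) P2=[3,3,2,3,5,0](1)
Move 2: P1 pit5 -> P1=[6,6,5,5,5,0](1) P2=[4,4,3,3,5,0](1)
Move 3: P2 pit4 -> P1=[7,7,6,5,5,0](1) P2=[4,4,3,3,0,1](2)
Move 4: P1 pit4 -> P1=[7,7,6,5,0,1](2) P2=[5,5,4,3,0,1](2)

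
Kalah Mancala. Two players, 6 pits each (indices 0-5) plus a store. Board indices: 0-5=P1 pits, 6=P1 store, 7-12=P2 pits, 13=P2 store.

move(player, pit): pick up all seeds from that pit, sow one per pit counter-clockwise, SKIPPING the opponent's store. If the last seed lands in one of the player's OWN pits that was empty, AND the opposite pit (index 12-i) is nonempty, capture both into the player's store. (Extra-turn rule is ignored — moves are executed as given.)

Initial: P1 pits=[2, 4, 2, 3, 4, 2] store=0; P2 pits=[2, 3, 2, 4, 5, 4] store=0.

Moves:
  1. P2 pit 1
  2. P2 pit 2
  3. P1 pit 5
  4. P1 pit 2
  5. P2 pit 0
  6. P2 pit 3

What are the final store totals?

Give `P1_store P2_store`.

Move 1: P2 pit1 -> P1=[2,4,2,3,4,2](0) P2=[2,0,3,5,6,4](0)
Move 2: P2 pit2 -> P1=[2,4,2,3,4,2](0) P2=[2,0,0,6,7,5](0)
Move 3: P1 pit5 -> P1=[2,4,2,3,4,0](1) P2=[3,0,0,6,7,5](0)
Move 4: P1 pit2 -> P1=[2,4,0,4,5,0](1) P2=[3,0,0,6,7,5](0)
Move 5: P2 pit0 -> P1=[2,4,0,4,5,0](1) P2=[0,1,1,7,7,5](0)
Move 6: P2 pit3 -> P1=[3,5,1,5,5,0](1) P2=[0,1,1,0,8,6](1)

Answer: 1 1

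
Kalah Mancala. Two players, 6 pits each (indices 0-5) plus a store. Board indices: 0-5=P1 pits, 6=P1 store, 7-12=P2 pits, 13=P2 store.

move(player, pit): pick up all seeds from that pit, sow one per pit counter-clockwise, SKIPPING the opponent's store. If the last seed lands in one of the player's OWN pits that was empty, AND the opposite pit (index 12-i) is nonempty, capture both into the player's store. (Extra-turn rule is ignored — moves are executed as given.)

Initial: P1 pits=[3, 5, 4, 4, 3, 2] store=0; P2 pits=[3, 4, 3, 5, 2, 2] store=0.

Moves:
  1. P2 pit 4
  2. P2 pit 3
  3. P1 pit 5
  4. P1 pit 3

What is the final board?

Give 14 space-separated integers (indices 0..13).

Move 1: P2 pit4 -> P1=[3,5,4,4,3,2](0) P2=[3,4,3,5,0,3](1)
Move 2: P2 pit3 -> P1=[4,6,4,4,3,2](0) P2=[3,4,3,0,1,4](2)
Move 3: P1 pit5 -> P1=[4,6,4,4,3,0](1) P2=[4,4,3,0,1,4](2)
Move 4: P1 pit3 -> P1=[4,6,4,0,4,1](2) P2=[5,4,3,0,1,4](2)

Answer: 4 6 4 0 4 1 2 5 4 3 0 1 4 2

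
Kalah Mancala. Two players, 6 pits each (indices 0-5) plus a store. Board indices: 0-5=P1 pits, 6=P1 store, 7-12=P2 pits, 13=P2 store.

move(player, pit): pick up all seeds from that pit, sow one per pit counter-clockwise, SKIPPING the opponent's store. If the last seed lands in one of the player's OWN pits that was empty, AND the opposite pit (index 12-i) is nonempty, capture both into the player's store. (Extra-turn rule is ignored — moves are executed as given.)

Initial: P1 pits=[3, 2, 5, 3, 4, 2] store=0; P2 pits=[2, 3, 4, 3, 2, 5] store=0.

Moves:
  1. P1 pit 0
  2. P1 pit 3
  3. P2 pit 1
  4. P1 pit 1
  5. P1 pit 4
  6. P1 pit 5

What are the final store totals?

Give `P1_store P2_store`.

Move 1: P1 pit0 -> P1=[0,3,6,4,4,2](0) P2=[2,3,4,3,2,5](0)
Move 2: P1 pit3 -> P1=[0,3,6,0,5,3](1) P2=[3,3,4,3,2,5](0)
Move 3: P2 pit1 -> P1=[0,3,6,0,5,3](1) P2=[3,0,5,4,3,5](0)
Move 4: P1 pit1 -> P1=[0,0,7,1,6,3](1) P2=[3,0,5,4,3,5](0)
Move 5: P1 pit4 -> P1=[0,0,7,1,0,4](2) P2=[4,1,6,5,3,5](0)
Move 6: P1 pit5 -> P1=[0,0,7,1,0,0](3) P2=[5,2,7,5,3,5](0)

Answer: 3 0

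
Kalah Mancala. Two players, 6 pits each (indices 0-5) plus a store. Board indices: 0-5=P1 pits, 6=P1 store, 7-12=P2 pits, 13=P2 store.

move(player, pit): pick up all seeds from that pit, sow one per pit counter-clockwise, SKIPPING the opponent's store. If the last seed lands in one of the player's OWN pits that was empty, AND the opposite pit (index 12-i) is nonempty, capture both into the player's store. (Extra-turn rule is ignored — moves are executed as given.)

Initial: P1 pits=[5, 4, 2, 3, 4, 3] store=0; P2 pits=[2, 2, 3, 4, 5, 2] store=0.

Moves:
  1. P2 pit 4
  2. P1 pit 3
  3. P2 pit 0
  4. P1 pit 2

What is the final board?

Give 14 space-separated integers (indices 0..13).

Answer: 6 5 0 1 6 5 1 0 3 4 4 0 3 1

Derivation:
Move 1: P2 pit4 -> P1=[6,5,3,3,4,3](0) P2=[2,2,3,4,0,3](1)
Move 2: P1 pit3 -> P1=[6,5,3,0,5,4](1) P2=[2,2,3,4,0,3](1)
Move 3: P2 pit0 -> P1=[6,5,3,0,5,4](1) P2=[0,3,4,4,0,3](1)
Move 4: P1 pit2 -> P1=[6,5,0,1,6,5](1) P2=[0,3,4,4,0,3](1)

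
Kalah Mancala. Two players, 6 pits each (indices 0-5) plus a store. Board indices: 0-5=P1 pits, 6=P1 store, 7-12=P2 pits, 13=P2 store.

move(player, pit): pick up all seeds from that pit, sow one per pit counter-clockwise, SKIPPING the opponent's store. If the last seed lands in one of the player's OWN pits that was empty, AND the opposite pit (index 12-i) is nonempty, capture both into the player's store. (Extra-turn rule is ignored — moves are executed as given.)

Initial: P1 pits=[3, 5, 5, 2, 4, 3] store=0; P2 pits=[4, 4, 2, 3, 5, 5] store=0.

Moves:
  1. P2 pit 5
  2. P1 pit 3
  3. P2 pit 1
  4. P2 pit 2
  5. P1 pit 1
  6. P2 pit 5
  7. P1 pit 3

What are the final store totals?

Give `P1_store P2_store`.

Answer: 2 7

Derivation:
Move 1: P2 pit5 -> P1=[4,6,6,3,4,3](0) P2=[4,4,2,3,5,0](1)
Move 2: P1 pit3 -> P1=[4,6,6,0,5,4](1) P2=[4,4,2,3,5,0](1)
Move 3: P2 pit1 -> P1=[0,6,6,0,5,4](1) P2=[4,0,3,4,6,0](6)
Move 4: P2 pit2 -> P1=[0,6,6,0,5,4](1) P2=[4,0,0,5,7,1](6)
Move 5: P1 pit1 -> P1=[0,0,7,1,6,5](2) P2=[5,0,0,5,7,1](6)
Move 6: P2 pit5 -> P1=[0,0,7,1,6,5](2) P2=[5,0,0,5,7,0](7)
Move 7: P1 pit3 -> P1=[0,0,7,0,7,5](2) P2=[5,0,0,5,7,0](7)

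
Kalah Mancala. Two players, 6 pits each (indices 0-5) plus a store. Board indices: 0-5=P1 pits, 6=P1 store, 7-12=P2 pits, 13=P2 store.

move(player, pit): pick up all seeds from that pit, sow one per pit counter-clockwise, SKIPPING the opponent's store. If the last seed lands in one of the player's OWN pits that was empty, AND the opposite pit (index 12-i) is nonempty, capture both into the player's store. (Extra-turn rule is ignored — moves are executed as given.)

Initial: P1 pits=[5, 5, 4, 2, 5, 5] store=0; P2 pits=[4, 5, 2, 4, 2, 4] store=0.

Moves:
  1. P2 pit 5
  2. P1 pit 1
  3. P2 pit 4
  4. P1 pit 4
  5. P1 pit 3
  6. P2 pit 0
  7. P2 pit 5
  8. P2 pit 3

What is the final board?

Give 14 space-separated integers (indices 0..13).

Move 1: P2 pit5 -> P1=[6,6,5,2,5,5](0) P2=[4,5,2,4,2,0](1)
Move 2: P1 pit1 -> P1=[6,0,6,3,6,6](1) P2=[5,5,2,4,2,0](1)
Move 3: P2 pit4 -> P1=[6,0,6,3,6,6](1) P2=[5,5,2,4,0,1](2)
Move 4: P1 pit4 -> P1=[6,0,6,3,0,7](2) P2=[6,6,3,5,0,1](2)
Move 5: P1 pit3 -> P1=[6,0,6,0,1,8](3) P2=[6,6,3,5,0,1](2)
Move 6: P2 pit0 -> P1=[6,0,6,0,1,8](3) P2=[0,7,4,6,1,2](3)
Move 7: P2 pit5 -> P1=[7,0,6,0,1,8](3) P2=[0,7,4,6,1,0](4)
Move 8: P2 pit3 -> P1=[8,1,7,0,1,8](3) P2=[0,7,4,0,2,1](5)

Answer: 8 1 7 0 1 8 3 0 7 4 0 2 1 5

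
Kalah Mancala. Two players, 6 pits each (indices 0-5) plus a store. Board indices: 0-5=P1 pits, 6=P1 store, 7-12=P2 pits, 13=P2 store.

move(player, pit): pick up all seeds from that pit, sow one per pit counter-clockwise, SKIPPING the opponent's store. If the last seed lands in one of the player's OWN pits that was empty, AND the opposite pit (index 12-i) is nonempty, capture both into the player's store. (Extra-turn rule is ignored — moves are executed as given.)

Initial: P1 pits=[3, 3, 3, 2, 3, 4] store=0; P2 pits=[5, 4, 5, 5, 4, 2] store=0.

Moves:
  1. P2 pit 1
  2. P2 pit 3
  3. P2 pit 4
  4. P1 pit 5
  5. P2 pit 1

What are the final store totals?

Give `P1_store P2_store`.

Move 1: P2 pit1 -> P1=[3,3,3,2,3,4](0) P2=[5,0,6,6,5,3](0)
Move 2: P2 pit3 -> P1=[4,4,4,2,3,4](0) P2=[5,0,6,0,6,4](1)
Move 3: P2 pit4 -> P1=[5,5,5,3,3,4](0) P2=[5,0,6,0,0,5](2)
Move 4: P1 pit5 -> P1=[5,5,5,3,3,0](1) P2=[6,1,7,0,0,5](2)
Move 5: P2 pit1 -> P1=[5,5,5,3,3,0](1) P2=[6,0,8,0,0,5](2)

Answer: 1 2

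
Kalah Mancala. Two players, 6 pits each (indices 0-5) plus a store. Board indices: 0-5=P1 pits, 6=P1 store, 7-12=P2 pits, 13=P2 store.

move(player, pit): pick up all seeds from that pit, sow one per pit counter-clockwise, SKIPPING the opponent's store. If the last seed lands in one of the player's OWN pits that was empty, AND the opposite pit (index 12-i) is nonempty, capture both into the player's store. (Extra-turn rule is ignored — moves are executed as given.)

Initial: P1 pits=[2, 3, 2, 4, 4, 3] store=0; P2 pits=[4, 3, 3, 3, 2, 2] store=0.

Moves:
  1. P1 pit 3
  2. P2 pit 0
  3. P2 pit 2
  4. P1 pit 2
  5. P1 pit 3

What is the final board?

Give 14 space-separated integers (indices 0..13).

Move 1: P1 pit3 -> P1=[2,3,2,0,5,4](1) P2=[5,3,3,3,2,2](0)
Move 2: P2 pit0 -> P1=[2,3,2,0,5,4](1) P2=[0,4,4,4,3,3](0)
Move 3: P2 pit2 -> P1=[2,3,2,0,5,4](1) P2=[0,4,0,5,4,4](1)
Move 4: P1 pit2 -> P1=[2,3,0,1,6,4](1) P2=[0,4,0,5,4,4](1)
Move 5: P1 pit3 -> P1=[2,3,0,0,7,4](1) P2=[0,4,0,5,4,4](1)

Answer: 2 3 0 0 7 4 1 0 4 0 5 4 4 1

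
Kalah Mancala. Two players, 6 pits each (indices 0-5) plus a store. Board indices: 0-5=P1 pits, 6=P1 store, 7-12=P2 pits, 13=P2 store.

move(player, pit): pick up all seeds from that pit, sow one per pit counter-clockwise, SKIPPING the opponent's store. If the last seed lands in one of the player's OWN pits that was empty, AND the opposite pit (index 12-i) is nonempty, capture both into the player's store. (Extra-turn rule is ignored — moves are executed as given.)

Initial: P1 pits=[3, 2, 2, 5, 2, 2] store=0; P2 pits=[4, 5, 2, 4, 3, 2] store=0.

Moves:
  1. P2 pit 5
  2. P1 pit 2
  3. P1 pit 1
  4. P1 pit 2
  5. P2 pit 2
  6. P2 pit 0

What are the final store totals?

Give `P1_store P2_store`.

Move 1: P2 pit5 -> P1=[4,2,2,5,2,2](0) P2=[4,5,2,4,3,0](1)
Move 2: P1 pit2 -> P1=[4,2,0,6,3,2](0) P2=[4,5,2,4,3,0](1)
Move 3: P1 pit1 -> P1=[4,0,1,7,3,2](0) P2=[4,5,2,4,3,0](1)
Move 4: P1 pit2 -> P1=[4,0,0,8,3,2](0) P2=[4,5,2,4,3,0](1)
Move 5: P2 pit2 -> P1=[4,0,0,8,3,2](0) P2=[4,5,0,5,4,0](1)
Move 6: P2 pit0 -> P1=[4,0,0,8,3,2](0) P2=[0,6,1,6,5,0](1)

Answer: 0 1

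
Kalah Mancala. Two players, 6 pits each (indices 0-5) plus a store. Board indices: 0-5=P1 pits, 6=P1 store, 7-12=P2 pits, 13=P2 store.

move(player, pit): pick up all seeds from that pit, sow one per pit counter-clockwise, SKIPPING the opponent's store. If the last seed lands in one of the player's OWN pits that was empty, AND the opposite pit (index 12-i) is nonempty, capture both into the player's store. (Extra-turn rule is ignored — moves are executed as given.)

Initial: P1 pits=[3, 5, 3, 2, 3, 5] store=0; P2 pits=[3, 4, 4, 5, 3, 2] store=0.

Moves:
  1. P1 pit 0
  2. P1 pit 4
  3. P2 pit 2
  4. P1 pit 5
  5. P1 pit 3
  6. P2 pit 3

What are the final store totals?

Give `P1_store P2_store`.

Move 1: P1 pit0 -> P1=[0,6,4,3,3,5](0) P2=[3,4,4,5,3,2](0)
Move 2: P1 pit4 -> P1=[0,6,4,3,0,6](1) P2=[4,4,4,5,3,2](0)
Move 3: P2 pit2 -> P1=[0,6,4,3,0,6](1) P2=[4,4,0,6,4,3](1)
Move 4: P1 pit5 -> P1=[0,6,4,3,0,0](2) P2=[5,5,1,7,5,3](1)
Move 5: P1 pit3 -> P1=[0,6,4,0,1,1](3) P2=[5,5,1,7,5,3](1)
Move 6: P2 pit3 -> P1=[1,7,5,1,1,1](3) P2=[5,5,1,0,6,4](2)

Answer: 3 2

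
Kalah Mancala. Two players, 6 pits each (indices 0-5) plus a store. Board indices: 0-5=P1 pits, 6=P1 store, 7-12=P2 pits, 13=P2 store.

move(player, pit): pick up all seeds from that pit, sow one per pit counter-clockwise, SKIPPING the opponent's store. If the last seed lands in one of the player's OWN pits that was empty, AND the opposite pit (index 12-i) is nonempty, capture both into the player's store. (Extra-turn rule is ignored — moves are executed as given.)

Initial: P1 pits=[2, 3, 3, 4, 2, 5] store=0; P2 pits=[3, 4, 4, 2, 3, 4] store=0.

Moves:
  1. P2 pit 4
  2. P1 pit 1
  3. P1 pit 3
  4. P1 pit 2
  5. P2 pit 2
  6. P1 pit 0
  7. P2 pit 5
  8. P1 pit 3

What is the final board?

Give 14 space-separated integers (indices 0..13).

Answer: 1 2 2 0 7 8 3 4 5 0 3 1 0 3

Derivation:
Move 1: P2 pit4 -> P1=[3,3,3,4,2,5](0) P2=[3,4,4,2,0,5](1)
Move 2: P1 pit1 -> P1=[3,0,4,5,3,5](0) P2=[3,4,4,2,0,5](1)
Move 3: P1 pit3 -> P1=[3,0,4,0,4,6](1) P2=[4,5,4,2,0,5](1)
Move 4: P1 pit2 -> P1=[3,0,0,1,5,7](2) P2=[4,5,4,2,0,5](1)
Move 5: P2 pit2 -> P1=[3,0,0,1,5,7](2) P2=[4,5,0,3,1,6](2)
Move 6: P1 pit0 -> P1=[0,1,1,2,5,7](2) P2=[4,5,0,3,1,6](2)
Move 7: P2 pit5 -> P1=[1,2,2,3,6,7](2) P2=[4,5,0,3,1,0](3)
Move 8: P1 pit3 -> P1=[1,2,2,0,7,8](3) P2=[4,5,0,3,1,0](3)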